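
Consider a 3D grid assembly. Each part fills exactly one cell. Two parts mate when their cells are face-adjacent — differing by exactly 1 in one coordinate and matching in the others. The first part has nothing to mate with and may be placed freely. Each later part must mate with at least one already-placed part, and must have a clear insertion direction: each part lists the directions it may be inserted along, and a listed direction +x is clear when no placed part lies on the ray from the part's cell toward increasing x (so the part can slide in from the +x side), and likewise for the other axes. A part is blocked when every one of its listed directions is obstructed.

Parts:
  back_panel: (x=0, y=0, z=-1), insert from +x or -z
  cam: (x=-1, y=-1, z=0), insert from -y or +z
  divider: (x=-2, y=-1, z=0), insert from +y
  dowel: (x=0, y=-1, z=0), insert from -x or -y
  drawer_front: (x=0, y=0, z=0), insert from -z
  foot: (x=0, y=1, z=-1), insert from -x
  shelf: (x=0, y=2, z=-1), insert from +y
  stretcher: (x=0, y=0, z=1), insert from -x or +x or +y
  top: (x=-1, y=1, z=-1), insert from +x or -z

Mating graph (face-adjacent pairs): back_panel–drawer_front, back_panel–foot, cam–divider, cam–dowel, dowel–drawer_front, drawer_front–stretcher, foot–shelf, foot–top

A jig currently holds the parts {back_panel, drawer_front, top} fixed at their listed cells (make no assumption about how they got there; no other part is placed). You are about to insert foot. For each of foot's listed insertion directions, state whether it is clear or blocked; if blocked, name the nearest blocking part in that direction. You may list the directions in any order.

-x: blocked by top

-x: nearest on ray is top@(-1, 1, -1) ⇒ blocked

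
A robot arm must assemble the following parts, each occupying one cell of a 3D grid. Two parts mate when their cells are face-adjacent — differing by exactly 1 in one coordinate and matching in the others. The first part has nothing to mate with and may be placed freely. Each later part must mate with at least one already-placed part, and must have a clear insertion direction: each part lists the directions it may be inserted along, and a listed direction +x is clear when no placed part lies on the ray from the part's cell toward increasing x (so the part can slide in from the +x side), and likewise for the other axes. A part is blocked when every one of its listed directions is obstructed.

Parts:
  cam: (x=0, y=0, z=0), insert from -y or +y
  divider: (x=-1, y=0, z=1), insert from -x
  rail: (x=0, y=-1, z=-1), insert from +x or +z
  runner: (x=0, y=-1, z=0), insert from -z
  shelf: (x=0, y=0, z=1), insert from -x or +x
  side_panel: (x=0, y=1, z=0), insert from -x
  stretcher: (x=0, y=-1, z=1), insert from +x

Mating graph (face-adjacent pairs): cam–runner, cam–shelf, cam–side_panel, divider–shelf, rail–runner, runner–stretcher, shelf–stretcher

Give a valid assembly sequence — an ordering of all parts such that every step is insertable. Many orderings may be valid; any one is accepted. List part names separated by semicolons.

1. cam@(0, 0, 0) [-y clear] — {cam}
2. runner@(0, -1, 0) [-z clear] — {cam, runner}
3. rail@(0, -1, -1) [+x clear] — {cam, rail, runner}
4. side_panel@(0, 1, 0) [-x clear] — {cam, rail, runner, side_panel}
5. shelf@(0, 0, 1) [-x clear] — {cam, rail, runner, shelf, side_panel}
6. divider@(-1, 0, 1) [-x clear] — {cam, divider, rail, runner, shelf, side_panel}
7. stretcher@(0, -1, 1) [+x clear] — {cam, divider, rail, runner, shelf, side_panel, stretcher}

cam; runner; rail; side_panel; shelf; divider; stretcher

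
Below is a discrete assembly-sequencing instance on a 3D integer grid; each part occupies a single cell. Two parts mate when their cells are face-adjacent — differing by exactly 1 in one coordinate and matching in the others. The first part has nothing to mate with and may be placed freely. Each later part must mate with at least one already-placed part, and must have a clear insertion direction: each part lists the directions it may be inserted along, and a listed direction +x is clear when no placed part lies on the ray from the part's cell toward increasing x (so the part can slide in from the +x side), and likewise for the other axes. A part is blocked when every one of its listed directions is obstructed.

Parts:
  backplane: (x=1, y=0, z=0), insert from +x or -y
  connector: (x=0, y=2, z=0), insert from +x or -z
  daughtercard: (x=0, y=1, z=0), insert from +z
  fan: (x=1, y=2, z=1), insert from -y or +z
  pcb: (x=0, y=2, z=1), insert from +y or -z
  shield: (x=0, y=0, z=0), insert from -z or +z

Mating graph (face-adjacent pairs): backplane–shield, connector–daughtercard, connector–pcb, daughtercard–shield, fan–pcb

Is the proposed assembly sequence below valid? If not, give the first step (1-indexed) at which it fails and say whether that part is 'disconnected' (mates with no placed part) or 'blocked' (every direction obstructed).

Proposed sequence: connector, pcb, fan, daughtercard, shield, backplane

1. connector@(0, 2, 0) [+x clear] — {connector}
2. pcb@(0, 2, 1) [+y clear] — {connector, pcb}
3. fan@(1, 2, 1) [-y clear] — {connector, fan, pcb}
4. daughtercard@(0, 1, 0) [+z clear] — {connector, daughtercard, fan, pcb}
5. shield@(0, 0, 0) [-z clear] — {connector, daughtercard, fan, pcb, shield}
6. backplane@(1, 0, 0) [+x clear] — {backplane, connector, daughtercard, fan, pcb, shield}

Valid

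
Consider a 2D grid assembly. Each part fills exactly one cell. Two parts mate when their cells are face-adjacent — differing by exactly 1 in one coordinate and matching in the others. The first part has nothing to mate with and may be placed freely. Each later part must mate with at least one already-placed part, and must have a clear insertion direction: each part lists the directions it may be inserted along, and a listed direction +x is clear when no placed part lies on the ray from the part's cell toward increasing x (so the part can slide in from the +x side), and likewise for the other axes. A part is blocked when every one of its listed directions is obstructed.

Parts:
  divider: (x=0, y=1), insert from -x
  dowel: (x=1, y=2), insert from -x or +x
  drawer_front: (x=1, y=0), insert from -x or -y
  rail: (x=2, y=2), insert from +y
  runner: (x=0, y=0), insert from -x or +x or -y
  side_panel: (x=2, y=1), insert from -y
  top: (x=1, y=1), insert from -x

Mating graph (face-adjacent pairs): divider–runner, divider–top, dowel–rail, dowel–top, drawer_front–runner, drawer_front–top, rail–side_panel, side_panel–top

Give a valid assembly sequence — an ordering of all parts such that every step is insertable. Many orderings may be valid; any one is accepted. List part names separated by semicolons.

1. side_panel@(2, 1) [-y clear] — {side_panel}
2. rail@(2, 2) [+y clear] — {rail, side_panel}
3. top@(1, 1) [-x clear] — {rail, side_panel, top}
4. divider@(0, 1) [-x clear] — {divider, rail, side_panel, top}
5. runner@(0, 0) [-x clear] — {divider, rail, runner, side_panel, top}
6. drawer_front@(1, 0) [-y clear] — {divider, drawer_front, rail, runner, side_panel, top}
7. dowel@(1, 2) [-x clear] — {divider, dowel, drawer_front, rail, runner, side_panel, top}

side_panel; rail; top; divider; runner; drawer_front; dowel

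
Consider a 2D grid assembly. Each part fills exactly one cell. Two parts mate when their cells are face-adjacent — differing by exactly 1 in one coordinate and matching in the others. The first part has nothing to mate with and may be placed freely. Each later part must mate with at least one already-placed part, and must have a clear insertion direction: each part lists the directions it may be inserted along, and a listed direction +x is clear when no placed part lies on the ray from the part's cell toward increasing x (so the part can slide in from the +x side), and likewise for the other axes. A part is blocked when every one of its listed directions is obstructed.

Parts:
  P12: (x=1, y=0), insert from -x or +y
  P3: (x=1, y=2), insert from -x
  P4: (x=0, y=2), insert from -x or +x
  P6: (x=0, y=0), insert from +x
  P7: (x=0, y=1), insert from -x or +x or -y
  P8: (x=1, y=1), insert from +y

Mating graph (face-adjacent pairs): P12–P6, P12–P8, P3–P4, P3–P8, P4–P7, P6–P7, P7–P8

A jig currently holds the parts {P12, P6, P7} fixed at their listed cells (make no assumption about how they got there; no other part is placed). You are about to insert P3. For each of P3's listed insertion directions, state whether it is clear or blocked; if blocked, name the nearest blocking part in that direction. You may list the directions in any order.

-x: clear

-x: ray from P3(1, 2) has no placed part ⇒ clear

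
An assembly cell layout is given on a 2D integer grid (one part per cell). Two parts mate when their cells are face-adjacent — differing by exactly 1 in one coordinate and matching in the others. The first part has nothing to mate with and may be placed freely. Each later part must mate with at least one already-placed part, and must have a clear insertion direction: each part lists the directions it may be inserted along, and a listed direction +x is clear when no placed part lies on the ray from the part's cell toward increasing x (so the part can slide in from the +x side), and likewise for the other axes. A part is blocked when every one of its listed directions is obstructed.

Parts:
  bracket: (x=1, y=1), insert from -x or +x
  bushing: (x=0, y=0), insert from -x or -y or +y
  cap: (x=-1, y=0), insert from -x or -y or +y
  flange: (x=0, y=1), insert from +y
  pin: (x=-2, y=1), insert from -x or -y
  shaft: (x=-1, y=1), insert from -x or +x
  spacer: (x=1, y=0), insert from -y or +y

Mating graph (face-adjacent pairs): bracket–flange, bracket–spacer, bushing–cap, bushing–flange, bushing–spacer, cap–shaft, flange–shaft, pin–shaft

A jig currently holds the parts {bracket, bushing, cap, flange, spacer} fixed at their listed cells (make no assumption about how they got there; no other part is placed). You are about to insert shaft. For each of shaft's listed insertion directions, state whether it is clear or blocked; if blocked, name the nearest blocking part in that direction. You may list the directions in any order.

+x: blocked by flange; -x: clear

-x: ray from shaft(-1, 1) has no placed part ⇒ clear
+x: nearest on ray is flange@(0, 1) ⇒ blocked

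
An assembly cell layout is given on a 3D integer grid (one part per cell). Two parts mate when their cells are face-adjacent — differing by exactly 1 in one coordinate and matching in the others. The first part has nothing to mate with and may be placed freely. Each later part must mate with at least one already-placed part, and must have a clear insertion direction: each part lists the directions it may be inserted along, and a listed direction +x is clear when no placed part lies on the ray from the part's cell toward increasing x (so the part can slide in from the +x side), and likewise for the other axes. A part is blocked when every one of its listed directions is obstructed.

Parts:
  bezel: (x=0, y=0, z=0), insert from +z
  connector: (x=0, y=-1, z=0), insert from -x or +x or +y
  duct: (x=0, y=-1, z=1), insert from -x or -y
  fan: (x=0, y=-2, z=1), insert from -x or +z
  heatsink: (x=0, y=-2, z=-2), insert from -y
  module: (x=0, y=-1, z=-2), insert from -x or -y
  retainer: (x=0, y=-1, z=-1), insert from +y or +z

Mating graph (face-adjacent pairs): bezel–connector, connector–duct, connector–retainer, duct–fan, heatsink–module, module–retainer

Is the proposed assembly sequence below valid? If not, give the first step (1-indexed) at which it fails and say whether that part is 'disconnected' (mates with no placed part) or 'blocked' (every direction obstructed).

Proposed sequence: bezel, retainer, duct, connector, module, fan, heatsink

Invalid at step 2 (disconnected)

1. bezel@(0, 0, 0) [+z clear] — {bezel}
2. retainer@(0, -1, -1) — no placed neighbour ⇒ disconnected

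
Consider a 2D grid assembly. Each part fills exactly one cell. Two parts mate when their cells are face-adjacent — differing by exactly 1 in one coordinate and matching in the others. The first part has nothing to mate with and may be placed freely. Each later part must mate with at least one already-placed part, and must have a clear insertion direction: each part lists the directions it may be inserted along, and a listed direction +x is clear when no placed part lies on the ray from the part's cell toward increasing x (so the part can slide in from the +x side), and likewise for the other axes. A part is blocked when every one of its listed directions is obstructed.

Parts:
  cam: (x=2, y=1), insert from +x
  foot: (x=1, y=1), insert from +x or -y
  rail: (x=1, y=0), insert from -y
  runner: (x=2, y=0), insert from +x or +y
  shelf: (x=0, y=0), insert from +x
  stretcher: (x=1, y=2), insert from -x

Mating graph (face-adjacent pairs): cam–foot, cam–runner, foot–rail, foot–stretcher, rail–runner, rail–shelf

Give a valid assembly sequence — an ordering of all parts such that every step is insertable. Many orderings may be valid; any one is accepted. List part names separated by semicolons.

1. shelf@(0, 0) [+x clear] — {shelf}
2. rail@(1, 0) [-y clear] — {rail, shelf}
3. runner@(2, 0) [+x clear] — {rail, runner, shelf}
4. foot@(1, 1) [+x clear] — {foot, rail, runner, shelf}
5. stretcher@(1, 2) [-x clear] — {foot, rail, runner, shelf, stretcher}
6. cam@(2, 1) [+x clear] — {cam, foot, rail, runner, shelf, stretcher}

shelf; rail; runner; foot; stretcher; cam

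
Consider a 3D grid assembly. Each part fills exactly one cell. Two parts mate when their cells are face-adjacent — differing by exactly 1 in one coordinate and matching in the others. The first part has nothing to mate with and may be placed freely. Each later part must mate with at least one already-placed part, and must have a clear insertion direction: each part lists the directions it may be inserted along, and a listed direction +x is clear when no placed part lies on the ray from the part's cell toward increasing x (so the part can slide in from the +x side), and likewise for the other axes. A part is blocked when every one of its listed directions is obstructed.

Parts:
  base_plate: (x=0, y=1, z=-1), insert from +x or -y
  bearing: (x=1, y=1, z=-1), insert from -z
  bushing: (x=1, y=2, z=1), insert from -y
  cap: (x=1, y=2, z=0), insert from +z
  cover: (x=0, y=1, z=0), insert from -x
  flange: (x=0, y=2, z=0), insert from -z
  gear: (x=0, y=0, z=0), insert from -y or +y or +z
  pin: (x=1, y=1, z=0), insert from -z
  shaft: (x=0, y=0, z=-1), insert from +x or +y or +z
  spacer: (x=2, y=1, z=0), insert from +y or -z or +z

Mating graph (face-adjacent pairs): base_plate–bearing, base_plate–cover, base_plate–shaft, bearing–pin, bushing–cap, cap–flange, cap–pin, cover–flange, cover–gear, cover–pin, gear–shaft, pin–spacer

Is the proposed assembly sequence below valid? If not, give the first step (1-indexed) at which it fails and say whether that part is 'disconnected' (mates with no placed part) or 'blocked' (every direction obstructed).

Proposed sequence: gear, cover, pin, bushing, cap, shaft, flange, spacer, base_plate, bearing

Invalid at step 4 (disconnected)

1. gear@(0, 0, 0) [-y clear] — {gear}
2. cover@(0, 1, 0) [-x clear] — {cover, gear}
3. pin@(1, 1, 0) [-z clear] — {cover, gear, pin}
4. bushing@(1, 2, 1) — no placed neighbour ⇒ disconnected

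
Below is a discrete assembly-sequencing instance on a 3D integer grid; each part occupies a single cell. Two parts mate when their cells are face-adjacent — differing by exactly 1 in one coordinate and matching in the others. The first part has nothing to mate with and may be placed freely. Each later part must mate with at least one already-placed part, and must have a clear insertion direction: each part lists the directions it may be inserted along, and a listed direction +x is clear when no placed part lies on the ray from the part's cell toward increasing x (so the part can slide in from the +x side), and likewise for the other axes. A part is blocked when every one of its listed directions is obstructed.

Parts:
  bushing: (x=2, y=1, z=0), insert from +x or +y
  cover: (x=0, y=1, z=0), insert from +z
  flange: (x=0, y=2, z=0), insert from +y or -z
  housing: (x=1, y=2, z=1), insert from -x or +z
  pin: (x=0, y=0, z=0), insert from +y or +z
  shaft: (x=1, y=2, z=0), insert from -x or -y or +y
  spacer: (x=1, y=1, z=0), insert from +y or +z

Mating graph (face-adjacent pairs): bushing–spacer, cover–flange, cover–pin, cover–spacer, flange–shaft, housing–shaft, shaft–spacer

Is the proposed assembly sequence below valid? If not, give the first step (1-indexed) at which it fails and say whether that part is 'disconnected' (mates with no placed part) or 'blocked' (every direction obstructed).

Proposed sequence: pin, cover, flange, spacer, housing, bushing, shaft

1. pin@(0, 0, 0) [+y clear] — {pin}
2. cover@(0, 1, 0) [+z clear] — {cover, pin}
3. flange@(0, 2, 0) [+y clear] — {cover, flange, pin}
4. spacer@(1, 1, 0) [+y clear] — {cover, flange, pin, spacer}
5. housing@(1, 2, 1) — no placed neighbour ⇒ disconnected

Invalid at step 5 (disconnected)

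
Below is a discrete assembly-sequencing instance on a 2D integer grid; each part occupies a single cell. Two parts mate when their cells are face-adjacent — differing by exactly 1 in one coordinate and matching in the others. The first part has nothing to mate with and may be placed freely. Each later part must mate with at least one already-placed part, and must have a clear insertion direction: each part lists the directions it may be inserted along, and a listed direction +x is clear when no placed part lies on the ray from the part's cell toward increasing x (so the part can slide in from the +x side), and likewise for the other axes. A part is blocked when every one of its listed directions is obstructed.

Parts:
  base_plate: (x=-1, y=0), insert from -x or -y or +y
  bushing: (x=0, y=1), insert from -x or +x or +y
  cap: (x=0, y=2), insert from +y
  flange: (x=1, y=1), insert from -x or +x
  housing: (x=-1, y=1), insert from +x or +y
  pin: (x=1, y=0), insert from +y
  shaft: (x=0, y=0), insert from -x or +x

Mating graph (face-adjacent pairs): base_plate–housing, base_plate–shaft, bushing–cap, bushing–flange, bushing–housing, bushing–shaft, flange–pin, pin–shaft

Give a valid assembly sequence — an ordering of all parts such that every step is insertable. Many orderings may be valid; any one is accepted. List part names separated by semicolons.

bushing; housing; base_plate; shaft; cap; pin; flange

1. bushing@(0, 1) [-x clear] — {bushing}
2. housing@(-1, 1) [+y clear] — {bushing, housing}
3. base_plate@(-1, 0) [-x clear] — {base_plate, bushing, housing}
4. shaft@(0, 0) [+x clear] — {base_plate, bushing, housing, shaft}
5. cap@(0, 2) [+y clear] — {base_plate, bushing, cap, housing, shaft}
6. pin@(1, 0) [+y clear] — {base_plate, bushing, cap, housing, pin, shaft}
7. flange@(1, 1) [+x clear] — {base_plate, bushing, cap, flange, housing, pin, shaft}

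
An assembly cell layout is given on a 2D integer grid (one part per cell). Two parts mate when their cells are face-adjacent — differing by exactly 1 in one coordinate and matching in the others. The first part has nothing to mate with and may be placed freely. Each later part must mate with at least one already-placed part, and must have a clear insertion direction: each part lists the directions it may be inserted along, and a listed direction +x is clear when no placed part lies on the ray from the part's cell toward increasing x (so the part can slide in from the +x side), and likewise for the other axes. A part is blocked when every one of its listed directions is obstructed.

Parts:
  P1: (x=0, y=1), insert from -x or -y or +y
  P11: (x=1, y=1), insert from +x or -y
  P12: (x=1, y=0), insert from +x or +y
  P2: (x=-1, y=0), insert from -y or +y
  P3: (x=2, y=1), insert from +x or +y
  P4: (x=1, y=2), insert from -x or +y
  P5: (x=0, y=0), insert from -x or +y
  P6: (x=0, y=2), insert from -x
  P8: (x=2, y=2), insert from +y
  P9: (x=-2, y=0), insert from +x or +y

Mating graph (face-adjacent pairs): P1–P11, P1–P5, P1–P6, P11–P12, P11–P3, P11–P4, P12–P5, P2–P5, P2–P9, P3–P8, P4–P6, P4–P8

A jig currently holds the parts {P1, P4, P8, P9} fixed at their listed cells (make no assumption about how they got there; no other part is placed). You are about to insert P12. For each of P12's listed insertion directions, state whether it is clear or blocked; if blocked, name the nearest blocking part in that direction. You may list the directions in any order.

+x: ray from P12(1, 0) has no placed part ⇒ clear
+y: nearest on ray is P4@(1, 2) ⇒ blocked

+x: clear; +y: blocked by P4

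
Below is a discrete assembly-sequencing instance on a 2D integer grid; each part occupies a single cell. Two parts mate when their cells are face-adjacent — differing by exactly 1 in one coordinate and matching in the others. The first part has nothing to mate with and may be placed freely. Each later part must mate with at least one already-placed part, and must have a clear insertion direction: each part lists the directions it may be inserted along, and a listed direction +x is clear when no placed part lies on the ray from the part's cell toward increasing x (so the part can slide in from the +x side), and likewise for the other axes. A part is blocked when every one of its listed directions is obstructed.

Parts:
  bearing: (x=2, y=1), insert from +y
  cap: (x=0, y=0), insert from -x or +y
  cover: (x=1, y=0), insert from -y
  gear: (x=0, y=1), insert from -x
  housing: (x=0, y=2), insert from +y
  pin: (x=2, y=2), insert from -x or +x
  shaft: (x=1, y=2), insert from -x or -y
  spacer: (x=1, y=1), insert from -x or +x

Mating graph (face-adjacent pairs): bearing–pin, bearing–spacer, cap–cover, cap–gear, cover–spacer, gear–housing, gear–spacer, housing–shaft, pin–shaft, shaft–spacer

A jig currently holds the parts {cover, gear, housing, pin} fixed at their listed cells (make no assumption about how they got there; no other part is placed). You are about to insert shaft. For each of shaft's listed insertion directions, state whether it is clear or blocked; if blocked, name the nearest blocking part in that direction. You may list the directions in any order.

-x: nearest on ray is housing@(0, 2) ⇒ blocked
-y: nearest on ray is cover@(1, 0) ⇒ blocked

-x: blocked by housing; -y: blocked by cover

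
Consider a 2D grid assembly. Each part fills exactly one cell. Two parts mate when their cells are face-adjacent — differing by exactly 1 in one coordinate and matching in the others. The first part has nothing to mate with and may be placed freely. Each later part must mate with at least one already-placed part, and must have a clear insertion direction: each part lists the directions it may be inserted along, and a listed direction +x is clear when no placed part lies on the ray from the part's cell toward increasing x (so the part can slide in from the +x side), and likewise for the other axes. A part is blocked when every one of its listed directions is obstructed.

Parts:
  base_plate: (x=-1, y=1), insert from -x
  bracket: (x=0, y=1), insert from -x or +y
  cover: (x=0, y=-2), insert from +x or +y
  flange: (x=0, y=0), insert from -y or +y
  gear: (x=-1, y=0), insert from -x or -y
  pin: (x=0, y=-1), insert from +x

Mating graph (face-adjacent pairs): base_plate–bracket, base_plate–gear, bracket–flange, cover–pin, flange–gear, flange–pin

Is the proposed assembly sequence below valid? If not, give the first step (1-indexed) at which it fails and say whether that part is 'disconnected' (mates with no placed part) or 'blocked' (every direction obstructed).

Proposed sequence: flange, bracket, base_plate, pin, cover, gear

1. flange@(0, 0) [-y clear] — {flange}
2. bracket@(0, 1) [-x clear] — {bracket, flange}
3. base_plate@(-1, 1) [-x clear] — {base_plate, bracket, flange}
4. pin@(0, -1) [+x clear] — {base_plate, bracket, flange, pin}
5. cover@(0, -2) [+x clear] — {base_plate, bracket, cover, flange, pin}
6. gear@(-1, 0) [-x clear] — {base_plate, bracket, cover, flange, gear, pin}

Valid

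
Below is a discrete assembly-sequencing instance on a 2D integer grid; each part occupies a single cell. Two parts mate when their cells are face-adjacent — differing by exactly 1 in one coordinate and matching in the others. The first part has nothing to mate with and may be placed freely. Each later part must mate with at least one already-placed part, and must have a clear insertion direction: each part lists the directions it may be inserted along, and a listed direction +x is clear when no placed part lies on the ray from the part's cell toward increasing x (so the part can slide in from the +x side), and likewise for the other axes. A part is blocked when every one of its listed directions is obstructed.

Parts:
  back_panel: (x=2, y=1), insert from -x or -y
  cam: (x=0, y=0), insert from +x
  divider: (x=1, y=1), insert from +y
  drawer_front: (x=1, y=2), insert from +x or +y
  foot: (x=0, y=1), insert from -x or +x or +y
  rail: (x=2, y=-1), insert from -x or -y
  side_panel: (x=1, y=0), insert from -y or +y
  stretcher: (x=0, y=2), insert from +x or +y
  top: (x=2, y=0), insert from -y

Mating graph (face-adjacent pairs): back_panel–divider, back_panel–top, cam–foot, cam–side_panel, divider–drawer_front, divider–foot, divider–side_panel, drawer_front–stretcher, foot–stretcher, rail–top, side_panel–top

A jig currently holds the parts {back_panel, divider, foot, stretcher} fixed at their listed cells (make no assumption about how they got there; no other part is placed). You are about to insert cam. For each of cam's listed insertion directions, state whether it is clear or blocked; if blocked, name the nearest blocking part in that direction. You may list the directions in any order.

+x: clear

+x: ray from cam(0, 0) has no placed part ⇒ clear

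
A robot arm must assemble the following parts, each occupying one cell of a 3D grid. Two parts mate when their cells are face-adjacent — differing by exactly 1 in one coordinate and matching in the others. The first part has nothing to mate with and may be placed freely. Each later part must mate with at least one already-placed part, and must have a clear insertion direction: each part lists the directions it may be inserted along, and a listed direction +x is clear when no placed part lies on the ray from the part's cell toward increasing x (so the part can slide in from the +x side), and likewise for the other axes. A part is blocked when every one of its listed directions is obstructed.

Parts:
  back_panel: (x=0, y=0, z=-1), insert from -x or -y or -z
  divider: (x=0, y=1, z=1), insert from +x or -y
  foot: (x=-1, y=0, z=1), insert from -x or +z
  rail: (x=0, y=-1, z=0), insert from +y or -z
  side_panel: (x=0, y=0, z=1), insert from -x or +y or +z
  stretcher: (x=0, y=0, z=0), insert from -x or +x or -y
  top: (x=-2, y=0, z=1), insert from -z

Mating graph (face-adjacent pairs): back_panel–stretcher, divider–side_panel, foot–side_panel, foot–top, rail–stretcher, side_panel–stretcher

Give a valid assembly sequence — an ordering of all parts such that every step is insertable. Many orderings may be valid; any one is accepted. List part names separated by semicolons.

1. side_panel@(0, 0, 1) [-x clear] — {side_panel}
2. stretcher@(0, 0, 0) [-x clear] — {side_panel, stretcher}
3. back_panel@(0, 0, -1) [-x clear] — {back_panel, side_panel, stretcher}
4. rail@(0, -1, 0) [-z clear] — {back_panel, rail, side_panel, stretcher}
5. foot@(-1, 0, 1) [-x clear] — {back_panel, foot, rail, side_panel, stretcher}
6. top@(-2, 0, 1) [-z clear] — {back_panel, foot, rail, side_panel, stretcher, top}
7. divider@(0, 1, 1) [+x clear] — {back_panel, divider, foot, rail, side_panel, stretcher, top}

side_panel; stretcher; back_panel; rail; foot; top; divider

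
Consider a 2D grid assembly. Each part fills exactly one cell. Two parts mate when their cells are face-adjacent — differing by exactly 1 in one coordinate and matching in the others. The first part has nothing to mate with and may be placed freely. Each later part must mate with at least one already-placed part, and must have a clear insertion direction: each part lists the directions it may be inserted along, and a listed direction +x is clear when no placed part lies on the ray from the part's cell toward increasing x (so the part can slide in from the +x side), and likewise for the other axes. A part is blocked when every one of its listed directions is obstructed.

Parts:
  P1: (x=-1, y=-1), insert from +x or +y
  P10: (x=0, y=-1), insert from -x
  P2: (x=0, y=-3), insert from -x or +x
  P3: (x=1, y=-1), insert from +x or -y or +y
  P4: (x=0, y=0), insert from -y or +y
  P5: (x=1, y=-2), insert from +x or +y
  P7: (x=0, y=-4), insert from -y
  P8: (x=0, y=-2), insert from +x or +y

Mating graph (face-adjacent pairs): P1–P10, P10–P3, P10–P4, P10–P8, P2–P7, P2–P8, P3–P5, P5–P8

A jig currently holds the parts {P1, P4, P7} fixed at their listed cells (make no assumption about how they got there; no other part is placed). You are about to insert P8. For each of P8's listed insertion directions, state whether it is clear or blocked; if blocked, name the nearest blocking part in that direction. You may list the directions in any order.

+x: clear; +y: blocked by P4

+x: ray from P8(0, -2) has no placed part ⇒ clear
+y: nearest on ray is P4@(0, 0) ⇒ blocked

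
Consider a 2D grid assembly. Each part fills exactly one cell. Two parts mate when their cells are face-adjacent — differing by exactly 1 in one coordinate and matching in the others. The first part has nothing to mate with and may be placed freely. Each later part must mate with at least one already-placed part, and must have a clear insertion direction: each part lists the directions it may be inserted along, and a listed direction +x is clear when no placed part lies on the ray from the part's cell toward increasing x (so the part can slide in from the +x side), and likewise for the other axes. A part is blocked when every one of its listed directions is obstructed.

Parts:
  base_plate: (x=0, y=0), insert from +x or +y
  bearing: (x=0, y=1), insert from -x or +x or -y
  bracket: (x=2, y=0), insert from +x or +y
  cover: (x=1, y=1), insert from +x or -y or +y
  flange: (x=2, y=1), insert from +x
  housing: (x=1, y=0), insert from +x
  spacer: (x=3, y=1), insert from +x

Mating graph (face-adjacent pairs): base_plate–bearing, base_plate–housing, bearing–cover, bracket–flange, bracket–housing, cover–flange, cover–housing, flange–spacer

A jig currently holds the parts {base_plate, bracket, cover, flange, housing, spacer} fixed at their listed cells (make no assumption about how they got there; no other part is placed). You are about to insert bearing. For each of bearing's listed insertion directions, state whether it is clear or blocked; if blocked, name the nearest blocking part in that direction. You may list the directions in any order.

+x: blocked by cover; -x: clear; -y: blocked by base_plate

-x: ray from bearing(0, 1) has no placed part ⇒ clear
+x: nearest on ray is cover@(1, 1) ⇒ blocked
-y: nearest on ray is base_plate@(0, 0) ⇒ blocked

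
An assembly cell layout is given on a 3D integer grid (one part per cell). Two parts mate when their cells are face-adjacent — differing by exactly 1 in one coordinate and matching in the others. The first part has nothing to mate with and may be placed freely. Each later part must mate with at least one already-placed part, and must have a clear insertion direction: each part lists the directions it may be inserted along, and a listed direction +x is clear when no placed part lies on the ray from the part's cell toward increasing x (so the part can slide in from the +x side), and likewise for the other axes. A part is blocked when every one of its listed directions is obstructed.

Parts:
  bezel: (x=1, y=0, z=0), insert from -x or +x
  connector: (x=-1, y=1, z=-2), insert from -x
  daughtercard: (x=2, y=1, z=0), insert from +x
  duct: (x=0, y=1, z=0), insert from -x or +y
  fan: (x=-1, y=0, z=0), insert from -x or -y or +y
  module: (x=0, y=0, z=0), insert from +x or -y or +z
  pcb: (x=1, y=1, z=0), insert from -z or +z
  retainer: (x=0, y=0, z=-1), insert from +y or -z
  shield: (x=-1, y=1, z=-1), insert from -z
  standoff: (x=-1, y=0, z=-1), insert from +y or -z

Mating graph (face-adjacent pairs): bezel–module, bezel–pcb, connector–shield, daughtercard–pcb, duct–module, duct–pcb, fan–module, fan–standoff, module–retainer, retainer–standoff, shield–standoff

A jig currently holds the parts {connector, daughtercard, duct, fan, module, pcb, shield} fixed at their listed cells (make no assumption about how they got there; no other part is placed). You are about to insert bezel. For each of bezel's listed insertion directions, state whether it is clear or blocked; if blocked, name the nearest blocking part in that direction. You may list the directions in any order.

-x: nearest on ray is module@(0, 0, 0) ⇒ blocked
+x: ray from bezel(1, 0, 0) has no placed part ⇒ clear

+x: clear; -x: blocked by module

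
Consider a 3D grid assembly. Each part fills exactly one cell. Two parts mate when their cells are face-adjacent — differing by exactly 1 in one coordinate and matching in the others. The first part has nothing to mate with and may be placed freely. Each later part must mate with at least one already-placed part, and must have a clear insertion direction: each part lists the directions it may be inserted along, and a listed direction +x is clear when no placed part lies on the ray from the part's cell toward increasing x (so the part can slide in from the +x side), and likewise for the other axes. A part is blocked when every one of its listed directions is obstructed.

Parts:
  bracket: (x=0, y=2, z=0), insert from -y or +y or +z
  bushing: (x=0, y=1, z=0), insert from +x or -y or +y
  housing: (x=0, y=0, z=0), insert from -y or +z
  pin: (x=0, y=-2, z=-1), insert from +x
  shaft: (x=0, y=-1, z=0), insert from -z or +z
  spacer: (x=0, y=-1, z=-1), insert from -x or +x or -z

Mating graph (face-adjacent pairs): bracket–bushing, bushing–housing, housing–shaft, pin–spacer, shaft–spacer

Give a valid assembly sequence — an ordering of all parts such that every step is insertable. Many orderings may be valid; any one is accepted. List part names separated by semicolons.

pin; spacer; shaft; housing; bushing; bracket

1. pin@(0, -2, -1) [+x clear] — {pin}
2. spacer@(0, -1, -1) [-x clear] — {pin, spacer}
3. shaft@(0, -1, 0) [+z clear] — {pin, shaft, spacer}
4. housing@(0, 0, 0) [+z clear] — {housing, pin, shaft, spacer}
5. bushing@(0, 1, 0) [+x clear] — {bushing, housing, pin, shaft, spacer}
6. bracket@(0, 2, 0) [+y clear] — {bracket, bushing, housing, pin, shaft, spacer}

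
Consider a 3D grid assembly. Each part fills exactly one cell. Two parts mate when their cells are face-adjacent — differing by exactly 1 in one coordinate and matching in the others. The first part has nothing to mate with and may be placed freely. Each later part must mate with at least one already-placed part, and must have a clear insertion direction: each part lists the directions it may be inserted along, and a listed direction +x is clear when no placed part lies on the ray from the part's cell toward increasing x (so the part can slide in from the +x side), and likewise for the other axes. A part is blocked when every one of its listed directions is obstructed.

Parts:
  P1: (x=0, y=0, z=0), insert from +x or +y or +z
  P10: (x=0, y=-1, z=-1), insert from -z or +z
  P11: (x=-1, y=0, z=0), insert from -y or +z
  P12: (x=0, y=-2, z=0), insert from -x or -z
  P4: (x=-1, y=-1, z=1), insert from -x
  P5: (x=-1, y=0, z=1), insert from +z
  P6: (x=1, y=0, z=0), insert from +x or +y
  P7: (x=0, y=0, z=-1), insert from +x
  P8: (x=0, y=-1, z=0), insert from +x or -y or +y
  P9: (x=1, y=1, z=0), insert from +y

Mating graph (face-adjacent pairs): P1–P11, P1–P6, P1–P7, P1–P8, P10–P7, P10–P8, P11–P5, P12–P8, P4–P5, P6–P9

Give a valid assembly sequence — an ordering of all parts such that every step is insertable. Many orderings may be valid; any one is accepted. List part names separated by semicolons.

P1; P6; P11; P5; P7; P8; P12; P9; P10; P4

1. P1@(0, 0, 0) [+x clear] — {P1}
2. P6@(1, 0, 0) [+x clear] — {P1, P6}
3. P11@(-1, 0, 0) [-y clear] — {P1, P11, P6}
4. P5@(-1, 0, 1) [+z clear] — {P1, P11, P5, P6}
5. P7@(0, 0, -1) [+x clear] — {P1, P11, P5, P6, P7}
6. P8@(0, -1, 0) [+x clear] — {P1, P11, P5, P6, P7, P8}
7. P12@(0, -2, 0) [-x clear] — {P1, P11, P12, P5, P6, P7, P8}
8. P9@(1, 1, 0) [+y clear] — {P1, P11, P12, P5, P6, P7, P8, P9}
9. P10@(0, -1, -1) [-z clear] — {P1, P10, P11, P12, P5, P6, P7, P8, P9}
10. P4@(-1, -1, 1) [-x clear] — {P1, P10, P11, P12, P4, P5, P6, P7, P8, P9}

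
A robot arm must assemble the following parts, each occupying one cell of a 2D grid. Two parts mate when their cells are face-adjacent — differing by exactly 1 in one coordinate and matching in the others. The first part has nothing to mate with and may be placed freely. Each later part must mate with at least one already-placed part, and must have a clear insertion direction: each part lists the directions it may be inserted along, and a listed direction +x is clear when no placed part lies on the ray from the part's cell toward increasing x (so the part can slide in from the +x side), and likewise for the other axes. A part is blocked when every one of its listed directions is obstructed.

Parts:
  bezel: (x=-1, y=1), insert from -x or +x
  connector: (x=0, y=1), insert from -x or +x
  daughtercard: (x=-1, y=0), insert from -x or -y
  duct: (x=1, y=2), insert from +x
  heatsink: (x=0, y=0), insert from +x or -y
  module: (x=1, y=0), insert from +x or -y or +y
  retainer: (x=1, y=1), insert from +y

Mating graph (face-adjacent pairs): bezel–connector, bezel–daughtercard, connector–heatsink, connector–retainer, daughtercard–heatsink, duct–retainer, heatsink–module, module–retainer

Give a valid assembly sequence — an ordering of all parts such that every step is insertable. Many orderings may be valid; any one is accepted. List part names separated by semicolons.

retainer; connector; heatsink; daughtercard; module; duct; bezel

1. retainer@(1, 1) [+y clear] — {retainer}
2. connector@(0, 1) [-x clear] — {connector, retainer}
3. heatsink@(0, 0) [+x clear] — {connector, heatsink, retainer}
4. daughtercard@(-1, 0) [-x clear] — {connector, daughtercard, heatsink, retainer}
5. module@(1, 0) [+x clear] — {connector, daughtercard, heatsink, module, retainer}
6. duct@(1, 2) [+x clear] — {connector, daughtercard, duct, heatsink, module, retainer}
7. bezel@(-1, 1) [-x clear] — {bezel, connector, daughtercard, duct, heatsink, module, retainer}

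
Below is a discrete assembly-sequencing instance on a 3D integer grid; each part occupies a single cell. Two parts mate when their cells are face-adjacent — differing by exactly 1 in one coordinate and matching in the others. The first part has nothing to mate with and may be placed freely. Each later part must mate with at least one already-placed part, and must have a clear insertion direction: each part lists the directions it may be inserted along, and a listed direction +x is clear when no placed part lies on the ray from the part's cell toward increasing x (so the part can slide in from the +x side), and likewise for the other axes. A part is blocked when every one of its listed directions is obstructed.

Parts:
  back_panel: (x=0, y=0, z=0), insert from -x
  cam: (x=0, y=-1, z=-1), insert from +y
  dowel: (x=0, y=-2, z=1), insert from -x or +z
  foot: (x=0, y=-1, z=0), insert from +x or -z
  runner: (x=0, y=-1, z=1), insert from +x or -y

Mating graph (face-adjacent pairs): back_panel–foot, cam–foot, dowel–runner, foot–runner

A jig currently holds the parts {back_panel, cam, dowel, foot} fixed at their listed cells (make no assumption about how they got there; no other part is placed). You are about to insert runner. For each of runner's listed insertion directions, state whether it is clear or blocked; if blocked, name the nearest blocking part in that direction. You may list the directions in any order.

+x: ray from runner(0, -1, 1) has no placed part ⇒ clear
-y: nearest on ray is dowel@(0, -2, 1) ⇒ blocked

+x: clear; -y: blocked by dowel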